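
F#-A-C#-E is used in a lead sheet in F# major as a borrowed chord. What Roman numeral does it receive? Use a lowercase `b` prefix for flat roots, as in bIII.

The root F# is the diatonic 1st degree of F# major; the borrowing shows in the chord quality. The diatonic chord on degree 1 would be F# (I), but F#–A–C#–E is the minor-seventh chord from F# minor. As a borrowed chord it is labeled i7.

i7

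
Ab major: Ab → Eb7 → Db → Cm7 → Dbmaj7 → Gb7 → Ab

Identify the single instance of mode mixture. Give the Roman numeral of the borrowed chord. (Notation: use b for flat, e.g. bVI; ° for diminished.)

The diatonic triads in Ab major are Ab, Bbm, Cm, Db, Eb, Fm, Gdim. Of the given chords, Ab, Eb7, Db, Cm7 and Dbmaj7 are diatonic. But Gb7 (Gb–Bb–Db–Fb) is foreign: the diatonic vii° on degree 7 is Gdim, whereas Gb7 comes from Ab minor. It is labeled bVII7.

bVII7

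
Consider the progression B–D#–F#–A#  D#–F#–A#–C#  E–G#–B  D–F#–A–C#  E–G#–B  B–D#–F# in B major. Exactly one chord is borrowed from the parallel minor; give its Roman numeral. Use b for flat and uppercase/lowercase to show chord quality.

B major has the diatonic set B, C#m, D#m, E, F#, G#m, A#dim. B–D#–F#–A# = Bmaj7, D#–F#–A#–C# = D#m7, E–G#–B = E and B–D#–F# = B are all diatonic. D–F#–A–C# doesn't fit — on degree 3 B major would have D#m (iii). Dmaj7 is the degree-3 chord of B minor, so it is the borrowed bIIImaj7.

bIIImaj7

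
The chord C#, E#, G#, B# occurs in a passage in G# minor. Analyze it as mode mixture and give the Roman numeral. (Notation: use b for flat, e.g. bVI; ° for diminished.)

C# is scale degree 4 in G# minor. The diatonic chord on degree 4 would be C#m (iv), but C#–E#–G#–B# is the major-seventh chord from G# major. As a borrowed chord it is labeled IVmaj7.

IVmaj7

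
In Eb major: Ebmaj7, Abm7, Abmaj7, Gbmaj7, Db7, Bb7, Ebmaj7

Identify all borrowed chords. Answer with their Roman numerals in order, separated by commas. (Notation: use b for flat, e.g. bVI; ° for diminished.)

iv7, bIIImaj7, bVII7

The diatonic triads in Eb major are Eb, Fm, Gm, Ab, Bb, Cm, Ddim. Ebmaj7, Abmaj7 and Bb7 all belong to that set. Abm7 (Ab–Cb–Eb–Gb) is not: scale degree 4 in Eb major carries Ab (IV). In Eb minor the chord on that degree is Abm7, so here it functions as iv7, borrowed from the parallel minor. Gbmaj7 (Gb–Bb–Db–F) doesn't fit — on degree 3 Eb major would have Gm (iii). Gbmaj7 is the degree-3 chord of Eb minor, so it is the borrowed bIIImaj7. Db7 (Db–F–Ab–Cb) doesn't fit — on degree 7 Eb major would have Ddim (vii°). Db7 is the degree-7 chord of Eb minor, so it is the borrowed bVII7.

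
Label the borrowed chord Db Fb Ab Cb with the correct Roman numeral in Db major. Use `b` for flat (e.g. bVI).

Db is scale degree 1 in Db major. Diatonically Db major has Db (I) on that degree; Db–Fb–Ab–Cb is instead the minor-seventh chord native to Db minor, so it takes the label i7.

i7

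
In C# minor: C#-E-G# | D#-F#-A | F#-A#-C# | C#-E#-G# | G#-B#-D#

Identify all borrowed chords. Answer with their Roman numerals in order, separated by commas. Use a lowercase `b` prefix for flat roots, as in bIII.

In C# minor (with V from harmonic minor) the diatonic chords are C#m, D#dim, E, F#m, G#, A, B. C#–E–G# = C#m, D#–F#–A = D#dim and G#–B#–D# = G# all belong to that set. But F#–A#–C# is foreign: the diatonic iv on degree 4 is F#m, whereas F# comes from C# major. It is labeled IV. But C#–E#–G# is foreign: the diatonic i on degree 1 is C#m, whereas C# comes from C# major. It is labeled I.

IV, I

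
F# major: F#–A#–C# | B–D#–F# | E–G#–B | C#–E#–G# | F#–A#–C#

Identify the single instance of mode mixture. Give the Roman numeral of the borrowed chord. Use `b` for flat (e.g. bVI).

bVII

In F# major the diatonic chords are F#, G#m, A#m, B, C#, D#m, E#dim. F#–A#–C# = F#, B–D#–F# = B and C#–E#–G# = C# all belong to that set. E–G#–B doesn't fit — on degree 7 F# major would have E#dim (vii°). E is the degree-7 chord of F# minor, so it is the borrowed bVII.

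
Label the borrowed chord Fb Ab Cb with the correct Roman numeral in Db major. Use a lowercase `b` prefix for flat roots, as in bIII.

bIII

The root Fb is the lowered 3rd scale degree — diatonically Db major has F there. Fb–Ab–Cb is a major chord — the form found in Db minor, not the diatonic iii (Fm). Borrowed into Db major it is written bIII.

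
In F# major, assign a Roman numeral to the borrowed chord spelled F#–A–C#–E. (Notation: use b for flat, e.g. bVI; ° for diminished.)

i7

The root F# is the diatonic 1st degree of F# major; the borrowing shows in the chord quality. The diatonic chord on degree 1 would be F# (I), but F#–A–C#–E is the minor-seventh chord from F# minor. As a borrowed chord it is labeled i7.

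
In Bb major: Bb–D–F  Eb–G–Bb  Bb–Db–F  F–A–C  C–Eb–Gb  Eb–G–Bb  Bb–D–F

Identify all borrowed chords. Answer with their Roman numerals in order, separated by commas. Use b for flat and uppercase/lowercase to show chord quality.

i, ii°

In Bb major the diatonic chords are Bb, Cm, Dm, Eb, F, Gm, Adim. Of the given chords, Bb–D–F = Bb, Eb–G–Bb = Eb and F–A–C = F are diatonic. But Bb–Db–F is foreign: the diatonic I on degree 1 is Bb, whereas Bbm comes from Bb minor. It is labeled i. But C–Eb–Gb is foreign: the diatonic ii on degree 2 is Cm, whereas Cdim comes from Bb minor. It is labeled ii°.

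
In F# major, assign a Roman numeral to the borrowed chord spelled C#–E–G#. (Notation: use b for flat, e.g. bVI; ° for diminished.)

v

The root C# is the diatonic 5th degree of F# major; the borrowing shows in the chord quality. The diatonic chord on degree 5 would be C# (V), but C#–E–G# is the minor chord from F# minor. As a borrowed chord it is labeled v.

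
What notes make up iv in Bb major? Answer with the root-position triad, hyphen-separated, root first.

Eb-Gb-Bb

The root, Eb, is scale degree 4 — the same note in Bb major and Bb minor; only the chord quality changes. In Bb minor the chord on Eb is Eb–Gb–Bb.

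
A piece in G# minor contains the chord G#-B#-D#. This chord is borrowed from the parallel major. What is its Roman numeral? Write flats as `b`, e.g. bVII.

The root G# is the diatonic 1st degree of G# minor; the borrowing shows in the chord quality. Diatonically G# minor has G#m (i) on that degree; G#–B#–D# is instead the major chord native to G# major, so it takes the label I.

I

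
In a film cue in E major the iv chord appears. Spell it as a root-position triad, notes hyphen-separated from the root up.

A-C-E

The root, A, is scale degree 4 — the same note in E major and E minor; only the chord quality changes. Building the minor chord from the parallel minor on A: A–C–E.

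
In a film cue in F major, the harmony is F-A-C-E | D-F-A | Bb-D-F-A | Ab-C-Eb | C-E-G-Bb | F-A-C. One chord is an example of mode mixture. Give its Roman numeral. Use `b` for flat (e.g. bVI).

bIII

The diatonic triads in F major are F, Gm, Am, Bb, C, Dm, Edim. Of the given chords, F–A–C–E = Fmaj7, D–F–A = Dm, Bb–D–F–A = Bbmaj7, C–E–G–Bb = C7 and F–A–C = F are diatonic. But Ab–C–Eb is foreign: the diatonic iii on degree 3 is Am, whereas Ab comes from F minor. It is labeled bIII.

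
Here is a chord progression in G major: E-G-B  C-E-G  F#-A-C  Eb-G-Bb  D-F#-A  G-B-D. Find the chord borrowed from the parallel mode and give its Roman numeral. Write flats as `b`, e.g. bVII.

bVI

G major has the diatonic set G, Am, Bm, C, D, Em, F#dim. E–G–B = Em, C–E–G = C, F#–A–C = F#dim, D–F#–A = D and G–B–D = G are all diatonic. But Eb–G–Bb is foreign: the diatonic vi on degree 6 is Em, whereas Eb comes from G minor. It is labeled bVI.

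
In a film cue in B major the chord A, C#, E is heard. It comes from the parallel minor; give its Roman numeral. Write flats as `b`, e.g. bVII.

bVII

In B major scale degree 7 is A#; A is its lowered form, from B minor. Diatonically B major has A#dim (vii°) on that degree; A–C#–E is instead the major chord native to B minor, so it takes the label bVII.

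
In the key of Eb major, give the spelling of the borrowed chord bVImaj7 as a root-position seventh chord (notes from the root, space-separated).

Cb Eb Gb Bb

bVImaj7 is built on the lowered scale degree 6. In Eb major degree 6 is C; lowered it becomes Cb. In Eb minor the chord on Cb is Cb–Eb–Gb–Bb.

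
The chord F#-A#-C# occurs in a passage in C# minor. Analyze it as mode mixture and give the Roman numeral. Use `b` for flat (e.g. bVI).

F# is scale degree 4 in C# minor. The diatonic chord on degree 4 would be F#m (iv), but F#–A#–C# is the major chord from C# major. As a borrowed chord it is labeled IV.

IV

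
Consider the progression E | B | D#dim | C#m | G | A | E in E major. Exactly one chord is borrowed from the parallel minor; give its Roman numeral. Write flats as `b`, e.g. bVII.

E major has the diatonic set E, F#m, G#m, A, B, C#m, D#dim. E, B, D#dim, C#m and A are all diatonic. G (G–B–D) doesn't fit — on degree 3 E major would have G#m (iii). G is the degree-3 chord of E minor, so it is the borrowed bIII.

bIII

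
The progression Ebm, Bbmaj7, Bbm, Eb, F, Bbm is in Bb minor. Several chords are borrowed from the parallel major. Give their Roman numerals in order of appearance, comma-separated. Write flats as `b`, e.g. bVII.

The diatonic triads in Bb minor (with V from harmonic minor) are Bbm, Cdim, Db, Ebm, F, Gb, Ab. Ebm, Bbm and F all belong to that set. Bbmaj7 (Bb–D–F–A) doesn't fit — on degree 1 Bb minor would have Bbm (i). Bbmaj7 is the degree-1 chord of Bb major, so it is the borrowed Imaj7. But Eb (Eb–G–Bb) is foreign: the diatonic iv on degree 4 is Ebm, whereas Eb comes from Bb major. It is labeled IV.

Imaj7, IV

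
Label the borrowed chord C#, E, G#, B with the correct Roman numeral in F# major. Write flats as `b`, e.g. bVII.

C# is scale degree 5 in F# major. Diatonically F# major has C# (V) on that degree; C#–E–G#–B is instead the minor-seventh chord native to F# minor, so it takes the label v7.

v7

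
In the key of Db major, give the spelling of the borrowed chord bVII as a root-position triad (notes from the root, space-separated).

The root of bVII is the lowered 7th degree: C becomes Cb. In Db minor the chord on Cb is Cb–Eb–Gb.

Cb Eb Gb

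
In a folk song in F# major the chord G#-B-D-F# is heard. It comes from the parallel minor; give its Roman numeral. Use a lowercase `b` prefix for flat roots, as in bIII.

iiø7

G# is scale degree 2 in F# major. G#–B–D–F# is a half-diminished-seventh chord — the form found in F# minor, not the diatonic ii (G#m). Borrowed into F# major it is written iiø7.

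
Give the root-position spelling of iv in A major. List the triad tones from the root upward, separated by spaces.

D F A

The root, D, is scale degree 4 — the same note in A major and A minor; only the chord quality changes. Building the minor chord from the parallel minor on D: D–F–A.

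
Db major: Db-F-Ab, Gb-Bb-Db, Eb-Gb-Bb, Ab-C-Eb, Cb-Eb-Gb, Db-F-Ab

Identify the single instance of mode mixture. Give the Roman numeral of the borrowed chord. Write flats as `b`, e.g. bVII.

bVII

The diatonic triads in Db major are Db, Ebm, Fm, Gb, Ab, Bbm, Cdim. Db–F–Ab = Db, Gb–Bb–Db = Gb, Eb–Gb–Bb = Ebm and Ab–C–Eb = Ab are all diatonic. But Cb–Eb–Gb is foreign: the diatonic vii° on degree 7 is Cdim, whereas Cb comes from Db minor. It is labeled bVII.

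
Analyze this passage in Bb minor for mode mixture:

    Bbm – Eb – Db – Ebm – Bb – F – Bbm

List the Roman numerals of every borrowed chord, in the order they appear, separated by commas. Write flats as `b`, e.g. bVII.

IV, I

In Bb minor (with V from harmonic minor) the diatonic chords are Bbm, Cdim, Db, Ebm, F, Gb, Ab. Bbm, Db, Ebm and F are all diatonic. But Eb (Eb–G–Bb) is foreign: the diatonic iv on degree 4 is Ebm, whereas Eb comes from Bb major. It is labeled IV. Bb (Bb–D–F) doesn't fit — on degree 1 Bb minor would have Bbm (i). Bb is the degree-1 chord of Bb major, so it is the borrowed I.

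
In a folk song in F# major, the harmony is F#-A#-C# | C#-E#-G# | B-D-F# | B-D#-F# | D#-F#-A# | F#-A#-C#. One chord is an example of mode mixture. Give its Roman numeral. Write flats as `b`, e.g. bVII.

F# major has the diatonic set F#, G#m, A#m, B, C#, D#m, E#dim. Of the given chords, F#–A#–C# = F#, C#–E#–G# = C#, B–D#–F# = B and D#–F#–A# = D#m are diatonic. B–D–F# doesn't fit — on degree 4 F# major would have B (IV). Bm is the degree-4 chord of F# minor, so it is the borrowed iv.

iv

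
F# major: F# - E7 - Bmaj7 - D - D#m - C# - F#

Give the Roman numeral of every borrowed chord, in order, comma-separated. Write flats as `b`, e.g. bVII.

F# major has the diatonic set F#, G#m, A#m, B, C#, D#m, E#dim. F#, Bmaj7, D#m and C# all belong to that set. But E7 (E–G#–B–D) is foreign: the diatonic vii° on degree 7 is E#dim, whereas E7 comes from F# minor. It is labeled bVII7. But D (D–F#–A) is foreign: the diatonic vi on degree 6 is D#m, whereas D comes from F# minor. It is labeled bVI.

bVII7, bVI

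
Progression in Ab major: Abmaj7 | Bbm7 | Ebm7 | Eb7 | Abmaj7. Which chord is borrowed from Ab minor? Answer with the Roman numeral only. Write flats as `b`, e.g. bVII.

v7

The diatonic triads in Ab major are Ab, Bbm, Cm, Db, Eb, Fm, Gdim. Abmaj7, Bbm7 and Eb7 all belong to that set. Ebm7 (Eb–Gb–Bb–Db) doesn't fit — on degree 5 Ab major would have Eb (V). Ebm7 is the degree-5 chord of Ab minor, so it is the borrowed v7.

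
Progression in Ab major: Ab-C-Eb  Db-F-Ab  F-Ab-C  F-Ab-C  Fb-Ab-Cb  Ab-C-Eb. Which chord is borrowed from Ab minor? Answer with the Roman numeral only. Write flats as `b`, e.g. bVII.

bVI

Ab major has the diatonic set Ab, Bbm, Cm, Db, Eb, Fm, Gdim. Ab–C–Eb = Ab, Db–F–Ab = Db and F–Ab–C = Fm all belong to that set. Fb–Ab–Cb is not: scale degree 6 in Ab major carries Fm (vi). In Ab minor the chord on that degree is Fb, so here it functions as bVI, borrowed from the parallel minor.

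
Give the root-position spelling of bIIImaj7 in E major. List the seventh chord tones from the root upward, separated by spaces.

The root of bIIImaj7 is the lowered 3rd degree: G# becomes G. Building the major-seventh chord from the parallel minor on G: G–B–D–F#.

G B D F#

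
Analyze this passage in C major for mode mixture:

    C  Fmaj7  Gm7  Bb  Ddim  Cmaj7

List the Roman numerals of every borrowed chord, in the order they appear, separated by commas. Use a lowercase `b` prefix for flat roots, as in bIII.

v7, bVII, ii°

C major has the diatonic set C, Dm, Em, F, G, Am, Bdim. C, Fmaj7 and Cmaj7 all belong to that set. But Gm7 (G–Bb–D–F) is foreign: the diatonic V on degree 5 is G, whereas Gm7 comes from C minor. It is labeled v7. Bb (Bb–D–F) is not: scale degree 7 in C major carries Bdim (vii°). In C minor the chord on that degree is Bb, so here it functions as bVII, borrowed from the parallel minor. Ddim (D–F–Ab) doesn't fit — on degree 2 C major would have Dm (ii). Ddim is the degree-2 chord of C minor, so it is the borrowed ii°.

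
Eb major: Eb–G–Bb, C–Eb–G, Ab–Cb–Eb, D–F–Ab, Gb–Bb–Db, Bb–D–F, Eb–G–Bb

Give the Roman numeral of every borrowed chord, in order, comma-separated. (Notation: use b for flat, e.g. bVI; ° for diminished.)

In Eb major the diatonic chords are Eb, Fm, Gm, Ab, Bb, Cm, Ddim. Eb–G–Bb = Eb, C–Eb–G = Cm, D–F–Ab = Ddim and Bb–D–F = Bb are all diatonic. Ab–Cb–Eb doesn't fit — on degree 4 Eb major would have Ab (IV). Abm is the degree-4 chord of Eb minor, so it is the borrowed iv. Gb–Bb–Db doesn't fit — on degree 3 Eb major would have Gm (iii). Gb is the degree-3 chord of Eb minor, so it is the borrowed bIII.

iv, bIII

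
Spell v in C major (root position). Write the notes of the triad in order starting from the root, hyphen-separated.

v is built on scale degree 5, which is G in both C major and its parallel. In C minor the chord on G is G–Bb–D.

G-Bb-D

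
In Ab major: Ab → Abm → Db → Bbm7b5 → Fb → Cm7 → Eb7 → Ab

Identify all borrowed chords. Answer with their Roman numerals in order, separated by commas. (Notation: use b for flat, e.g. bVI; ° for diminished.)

The diatonic triads in Ab major are Ab, Bbm, Cm, Db, Eb, Fm, Gdim. Of the given chords, Ab, Db, Cm7 and Eb7 are diatonic. Abm (Ab–Cb–Eb) is not: scale degree 1 in Ab major carries Ab (I). In Ab minor the chord on that degree is Abm, so here it functions as i, borrowed from the parallel minor. Bbm7b5 (Bb–Db–Fb–Ab) doesn't fit — on degree 2 Ab major would have Bbm (ii). Bbm7b5 is the degree-2 chord of Ab minor, so it is the borrowed iiø7. But Fb (Fb–Ab–Cb) is foreign: the diatonic vi on degree 6 is Fm, whereas Fb comes from Ab minor. It is labeled bVI.

i, iiø7, bVI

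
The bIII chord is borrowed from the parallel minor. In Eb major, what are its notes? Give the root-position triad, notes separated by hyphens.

The root of bIII is the lowered 3rd degree: G becomes Gb. In Eb minor the chord on Gb is Gb–Bb–Db.

Gb-Bb-Db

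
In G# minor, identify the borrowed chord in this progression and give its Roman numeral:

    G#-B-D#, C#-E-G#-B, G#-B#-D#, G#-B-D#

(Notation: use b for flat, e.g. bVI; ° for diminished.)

G# minor has the diatonic set G#m, A#dim, B, C#m, D#, E, F# (with V from harmonic minor). G#–B–D# = G#m and C#–E–G#–B = C#m7 both belong to that set. G#–B#–D# doesn't fit — on degree 1 G# minor would have G#m (i). G# is the degree-1 chord of G# major, so it is the borrowed I.

I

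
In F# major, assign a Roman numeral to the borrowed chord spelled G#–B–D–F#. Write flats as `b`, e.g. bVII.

iiø7

The root G# is the diatonic 2nd degree of F# major; the borrowing shows in the chord quality. The diatonic chord on degree 2 would be G#m (ii), but G#–B–D–F# is the half-diminished-seventh chord from F# minor. As a borrowed chord it is labeled iiø7.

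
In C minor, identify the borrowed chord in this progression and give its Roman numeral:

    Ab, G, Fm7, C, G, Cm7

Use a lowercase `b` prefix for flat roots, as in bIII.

I

C minor has the diatonic set Cm, Ddim, Eb, Fm, G, Ab, Bb (with V from harmonic minor). Ab, G, Fm7 and Cm7 are all diatonic. C (C–E–G) doesn't fit — on degree 1 C minor would have Cm (i). C is the degree-1 chord of C major, so it is the borrowed I.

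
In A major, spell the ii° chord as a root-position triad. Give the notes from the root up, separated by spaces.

B D F

The root, B, is scale degree 2 — the same note in A major and A minor; only the chord quality changes. In A minor the chord on B is B–D–F.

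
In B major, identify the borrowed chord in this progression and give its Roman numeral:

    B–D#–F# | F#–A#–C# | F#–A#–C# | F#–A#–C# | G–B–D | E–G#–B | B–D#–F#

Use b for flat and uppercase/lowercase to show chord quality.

In B major the diatonic chords are B, C#m, D#m, E, F#, G#m, A#dim. B–D#–F# = B, F#–A#–C# = F# and E–G#–B = E are all diatonic. G–B–D doesn't fit — on degree 6 B major would have G#m (vi). G is the degree-6 chord of B minor, so it is the borrowed bVI.

bVI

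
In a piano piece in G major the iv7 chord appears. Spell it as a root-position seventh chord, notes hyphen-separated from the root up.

C-Eb-G-Bb

iv7 is built on scale degree 4, which is C in both G major and its parallel. Stacking thirds in G minor on C gives C–Eb–G–Bb.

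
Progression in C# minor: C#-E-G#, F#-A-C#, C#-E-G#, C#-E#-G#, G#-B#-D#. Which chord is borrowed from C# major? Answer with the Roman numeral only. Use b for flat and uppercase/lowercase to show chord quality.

I

C# minor has the diatonic set C#m, D#dim, E, F#m, G#, A, B (with V from harmonic minor). C#–E–G# = C#m, F#–A–C# = F#m and G#–B#–D# = G# are all diatonic. C#–E#–G# is not: scale degree 1 in C# minor carries C#m (i). In C# major the chord on that degree is C#, so here it functions as I, borrowed from the parallel major.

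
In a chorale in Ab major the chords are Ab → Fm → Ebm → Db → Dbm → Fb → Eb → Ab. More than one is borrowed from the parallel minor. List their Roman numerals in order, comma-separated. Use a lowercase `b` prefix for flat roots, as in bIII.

The diatonic triads in Ab major are Ab, Bbm, Cm, Db, Eb, Fm, Gdim. Of the given chords, Ab, Fm, Db and Eb are diatonic. Ebm (Eb–Gb–Bb) doesn't fit — on degree 5 Ab major would have Eb (V). Ebm is the degree-5 chord of Ab minor, so it is the borrowed v. Dbm (Db–Fb–Ab) doesn't fit — on degree 4 Ab major would have Db (IV). Dbm is the degree-4 chord of Ab minor, so it is the borrowed iv. Fb (Fb–Ab–Cb) doesn't fit — on degree 6 Ab major would have Fm (vi). Fb is the degree-6 chord of Ab minor, so it is the borrowed bVI.

v, iv, bVI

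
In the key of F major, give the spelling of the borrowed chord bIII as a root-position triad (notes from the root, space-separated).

Ab C Eb

The root of bIII is the lowered 3rd degree: A becomes Ab. In F minor the chord on Ab is Ab–C–Eb.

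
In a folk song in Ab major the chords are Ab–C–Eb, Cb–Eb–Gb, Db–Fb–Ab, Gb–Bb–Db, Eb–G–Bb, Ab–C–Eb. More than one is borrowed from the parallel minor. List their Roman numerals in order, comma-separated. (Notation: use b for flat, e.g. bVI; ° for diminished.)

In Ab major the diatonic chords are Ab, Bbm, Cm, Db, Eb, Fm, Gdim. Ab–C–Eb = Ab and Eb–G–Bb = Eb both belong to that set. Cb–Eb–Gb doesn't fit — on degree 3 Ab major would have Cm (iii). Cb is the degree-3 chord of Ab minor, so it is the borrowed bIII. But Db–Fb–Ab is foreign: the diatonic IV on degree 4 is Db, whereas Dbm comes from Ab minor. It is labeled iv. Gb–Bb–Db is not: scale degree 7 in Ab major carries Gdim (vii°). In Ab minor the chord on that degree is Gb, so here it functions as bVII, borrowed from the parallel minor.

bIII, iv, bVII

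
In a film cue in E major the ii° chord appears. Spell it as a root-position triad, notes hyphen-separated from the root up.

F#-A-C

The root, F#, is scale degree 2 — the same note in E major and E minor; only the chord quality changes. Building the diminished chord from the parallel minor on F#: F#–A–C.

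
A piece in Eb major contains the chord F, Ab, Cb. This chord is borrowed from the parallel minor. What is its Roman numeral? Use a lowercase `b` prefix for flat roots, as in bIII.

ii°

F is scale degree 2 in Eb major. F–Ab–Cb is a diminished chord — the form found in Eb minor, not the diatonic ii (Fm). Borrowed into Eb major it is written ii°.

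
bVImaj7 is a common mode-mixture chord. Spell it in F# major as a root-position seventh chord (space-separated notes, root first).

The root of bVImaj7 is the lowered 6th degree: D# becomes D. Building the major-seventh chord from the parallel minor on D: D–F#–A–C#.

D F# A C#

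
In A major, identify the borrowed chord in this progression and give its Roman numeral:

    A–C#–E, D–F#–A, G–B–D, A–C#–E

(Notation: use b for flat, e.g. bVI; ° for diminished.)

The diatonic triads in A major are A, Bm, C#m, D, E, F#m, G#dim. A–C#–E = A and D–F#–A = D both belong to that set. G–B–D doesn't fit — on degree 7 A major would have G#dim (vii°). G is the degree-7 chord of A minor, so it is the borrowed bVII.

bVII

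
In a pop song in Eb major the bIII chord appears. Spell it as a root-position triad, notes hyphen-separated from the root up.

The root of bIII is the lowered 3rd degree: G becomes Gb. Building the major chord from the parallel minor on Gb: Gb–Bb–Db.

Gb-Bb-Db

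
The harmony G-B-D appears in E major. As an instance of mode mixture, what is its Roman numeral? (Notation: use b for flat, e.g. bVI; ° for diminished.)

bIII

The root G is the lowered 3rd scale degree — diatonically E major has G# there. G–B–D is a major chord — the form found in E minor, not the diatonic iii (G#m). Borrowed into E major it is written bIII.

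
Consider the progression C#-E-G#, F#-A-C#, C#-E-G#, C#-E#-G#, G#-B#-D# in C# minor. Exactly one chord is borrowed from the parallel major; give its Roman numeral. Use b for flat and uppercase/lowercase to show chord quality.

I

In C# minor (with V from harmonic minor) the diatonic chords are C#m, D#dim, E, F#m, G#, A, B. C#–E–G# = C#m, F#–A–C# = F#m and G#–B#–D# = G# are all diatonic. C#–E#–G# is not: scale degree 1 in C# minor carries C#m (i). In C# major the chord on that degree is C#, so here it functions as I, borrowed from the parallel major.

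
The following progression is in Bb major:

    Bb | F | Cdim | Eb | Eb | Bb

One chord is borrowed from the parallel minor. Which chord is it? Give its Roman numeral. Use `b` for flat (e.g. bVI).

Bb major has the diatonic set Bb, Cm, Dm, Eb, F, Gm, Adim. Bb, F and Eb all belong to that set. Cdim (C–Eb–Gb) doesn't fit — on degree 2 Bb major would have Cm (ii). Cdim is the degree-2 chord of Bb minor, so it is the borrowed ii°.

ii°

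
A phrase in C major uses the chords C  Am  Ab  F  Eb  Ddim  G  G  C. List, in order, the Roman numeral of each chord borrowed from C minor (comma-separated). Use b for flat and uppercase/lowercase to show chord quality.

C major has the diatonic set C, Dm, Em, F, G, Am, Bdim. Of the given chords, C, Am, F and G are diatonic. Ab (Ab–C–Eb) is not: scale degree 6 in C major carries Am (vi). In C minor the chord on that degree is Ab, so here it functions as bVI, borrowed from the parallel minor. Eb (Eb–G–Bb) is not: scale degree 3 in C major carries Em (iii). In C minor the chord on that degree is Eb, so here it functions as bIII, borrowed from the parallel minor. Ddim (D–F–Ab) is not: scale degree 2 in C major carries Dm (ii). In C minor the chord on that degree is Ddim, so here it functions as ii°, borrowed from the parallel minor.

bVI, bIII, ii°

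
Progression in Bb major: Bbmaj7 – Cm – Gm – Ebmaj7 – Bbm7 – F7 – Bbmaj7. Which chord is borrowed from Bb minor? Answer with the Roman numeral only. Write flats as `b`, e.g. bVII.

i7

Bb major has the diatonic set Bb, Cm, Dm, Eb, F, Gm, Adim. Bbmaj7, Cm, Gm, Ebmaj7 and F7 all belong to that set. But Bbm7 (Bb–Db–F–Ab) is foreign: the diatonic I on degree 1 is Bb, whereas Bbm7 comes from Bb minor. It is labeled i7.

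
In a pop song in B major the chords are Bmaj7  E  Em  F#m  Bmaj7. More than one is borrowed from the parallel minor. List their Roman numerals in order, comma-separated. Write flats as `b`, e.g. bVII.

B major has the diatonic set B, C#m, D#m, E, F#, G#m, A#dim. Bmaj7 and E both belong to that set. Em (E–G–B) doesn't fit — on degree 4 B major would have E (IV). Em is the degree-4 chord of B minor, so it is the borrowed iv. But F#m (F#–A–C#) is foreign: the diatonic V on degree 5 is F#, whereas F#m comes from B minor. It is labeled v.

iv, v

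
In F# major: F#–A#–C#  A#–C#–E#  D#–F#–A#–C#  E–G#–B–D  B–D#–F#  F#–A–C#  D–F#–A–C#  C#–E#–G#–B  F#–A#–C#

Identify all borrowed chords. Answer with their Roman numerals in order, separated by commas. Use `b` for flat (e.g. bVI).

F# major has the diatonic set F#, G#m, A#m, B, C#, D#m, E#dim. F#–A#–C# = F#, A#–C#–E# = A#m, D#–F#–A#–C# = D#m7, B–D#–F# = B and C#–E#–G#–B = C#7 all belong to that set. But E–G#–B–D is foreign: the diatonic vii° on degree 7 is E#dim, whereas E7 comes from F# minor. It is labeled bVII7. F#–A–C# is not: scale degree 1 in F# major carries F# (I). In F# minor the chord on that degree is F#m, so here it functions as i, borrowed from the parallel minor. D–F#–A–C# is not: scale degree 6 in F# major carries D#m (vi). In F# minor the chord on that degree is Dmaj7, so here it functions as bVImaj7, borrowed from the parallel minor.

bVII7, i, bVImaj7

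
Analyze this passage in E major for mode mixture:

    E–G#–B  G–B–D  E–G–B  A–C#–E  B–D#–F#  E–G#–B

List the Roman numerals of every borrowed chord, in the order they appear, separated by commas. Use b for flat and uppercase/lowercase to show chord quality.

E major has the diatonic set E, F#m, G#m, A, B, C#m, D#dim. E–G#–B = E, A–C#–E = A and B–D#–F# = B all belong to that set. G–B–D is not: scale degree 3 in E major carries G#m (iii). In E minor the chord on that degree is G, so here it functions as bIII, borrowed from the parallel minor. E–G–B doesn't fit — on degree 1 E major would have E (I). Em is the degree-1 chord of E minor, so it is the borrowed i.

bIII, i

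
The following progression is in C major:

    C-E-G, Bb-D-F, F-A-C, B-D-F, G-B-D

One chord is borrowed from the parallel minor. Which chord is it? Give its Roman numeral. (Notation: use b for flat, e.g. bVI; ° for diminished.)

C major has the diatonic set C, Dm, Em, F, G, Am, Bdim. C–E–G = C, F–A–C = F, B–D–F = Bdim and G–B–D = G are all diatonic. Bb–D–F is not: scale degree 7 in C major carries Bdim (vii°). In C minor the chord on that degree is Bb, so here it functions as bVII, borrowed from the parallel minor.

bVII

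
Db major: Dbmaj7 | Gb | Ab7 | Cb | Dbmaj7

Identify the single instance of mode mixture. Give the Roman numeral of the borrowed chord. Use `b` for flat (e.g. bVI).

In Db major the diatonic chords are Db, Ebm, Fm, Gb, Ab, Bbm, Cdim. Dbmaj7, Gb and Ab7 are all diatonic. But Cb (Cb–Eb–Gb) is foreign: the diatonic vii° on degree 7 is Cdim, whereas Cb comes from Db minor. It is labeled bVII.

bVII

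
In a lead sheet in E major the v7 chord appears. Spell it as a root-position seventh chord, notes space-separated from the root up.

The root, B, is scale degree 5 — the same note in E major and E minor; only the chord quality changes. In E minor the chord on B is B–D–F#–A.

B D F# A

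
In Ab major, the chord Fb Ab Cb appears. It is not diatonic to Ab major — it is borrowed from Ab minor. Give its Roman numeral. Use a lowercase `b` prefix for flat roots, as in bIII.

bVI

The root Fb is the lowered 6th scale degree — diatonically Ab major has F there. Diatonically Ab major has Fm (vi) on that degree; Fb–Ab–Cb is instead the major chord native to Ab minor, so it takes the label bVI.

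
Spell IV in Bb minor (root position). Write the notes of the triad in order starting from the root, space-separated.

The root, Eb, is scale degree 4 — the same note in Bb minor and Bb major; only the chord quality changes. In Bb major the chord on Eb is Eb–G–Bb.

Eb G Bb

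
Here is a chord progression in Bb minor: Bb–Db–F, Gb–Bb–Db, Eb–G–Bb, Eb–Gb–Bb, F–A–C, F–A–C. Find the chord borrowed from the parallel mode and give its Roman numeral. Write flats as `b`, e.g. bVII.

The diatonic triads in Bb minor (with V from harmonic minor) are Bbm, Cdim, Db, Ebm, F, Gb, Ab. Bb–Db–F = Bbm, Gb–Bb–Db = Gb, Eb–Gb–Bb = Ebm and F–A–C = F all belong to that set. Eb–G–Bb doesn't fit — on degree 4 Bb minor would have Ebm (iv). Eb is the degree-4 chord of Bb major, so it is the borrowed IV.

IV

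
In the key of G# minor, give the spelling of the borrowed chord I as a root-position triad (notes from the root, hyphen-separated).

The root, G#, is scale degree 1 — the same note in G# minor and G# major; only the chord quality changes. In G# major the chord on G# is G#–B#–D#.

G#-B#-D#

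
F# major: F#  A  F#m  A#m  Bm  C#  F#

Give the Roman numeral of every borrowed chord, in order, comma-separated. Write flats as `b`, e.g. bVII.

bIII, i, iv

The diatonic triads in F# major are F#, G#m, A#m, B, C#, D#m, E#dim. F#, A#m and C# all belong to that set. But A (A–C#–E) is foreign: the diatonic iii on degree 3 is A#m, whereas A comes from F# minor. It is labeled bIII. F#m (F#–A–C#) is not: scale degree 1 in F# major carries F# (I). In F# minor the chord on that degree is F#m, so here it functions as i, borrowed from the parallel minor. Bm (B–D–F#) doesn't fit — on degree 4 F# major would have B (IV). Bm is the degree-4 chord of F# minor, so it is the borrowed iv.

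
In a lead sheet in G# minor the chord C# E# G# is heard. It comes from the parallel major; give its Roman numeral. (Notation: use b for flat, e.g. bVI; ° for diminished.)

IV

The root C# is the diatonic 4th degree of G# minor; the borrowing shows in the chord quality. The diatonic chord on degree 4 would be C#m (iv), but C#–E#–G# is the major chord from G# major. As a borrowed chord it is labeled IV.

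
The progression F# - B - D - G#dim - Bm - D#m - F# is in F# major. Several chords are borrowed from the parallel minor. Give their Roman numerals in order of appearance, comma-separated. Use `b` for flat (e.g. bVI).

F# major has the diatonic set F#, G#m, A#m, B, C#, D#m, E#dim. F#, B and D#m are all diatonic. D (D–F#–A) doesn't fit — on degree 6 F# major would have D#m (vi). D is the degree-6 chord of F# minor, so it is the borrowed bVI. G#dim (G#–B–D) doesn't fit — on degree 2 F# major would have G#m (ii). G#dim is the degree-2 chord of F# minor, so it is the borrowed ii°. Bm (B–D–F#) doesn't fit — on degree 4 F# major would have B (IV). Bm is the degree-4 chord of F# minor, so it is the borrowed iv.

bVI, ii°, iv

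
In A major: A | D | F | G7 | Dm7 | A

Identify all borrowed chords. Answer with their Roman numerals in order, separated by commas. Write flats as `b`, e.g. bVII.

bVI, bVII7, iv7

In A major the diatonic chords are A, Bm, C#m, D, E, F#m, G#dim. A and D both belong to that set. F (F–A–C) doesn't fit — on degree 6 A major would have F#m (vi). F is the degree-6 chord of A minor, so it is the borrowed bVI. G7 (G–B–D–F) doesn't fit — on degree 7 A major would have G#dim (vii°). G7 is the degree-7 chord of A minor, so it is the borrowed bVII7. But Dm7 (D–F–A–C) is foreign: the diatonic IV on degree 4 is D, whereas Dm7 comes from A minor. It is labeled iv7.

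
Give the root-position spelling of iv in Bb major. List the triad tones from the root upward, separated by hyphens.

iv is built on scale degree 4, which is Eb in both Bb major and its parallel. In Bb minor the chord on Eb is Eb–Gb–Bb.

Eb-Gb-Bb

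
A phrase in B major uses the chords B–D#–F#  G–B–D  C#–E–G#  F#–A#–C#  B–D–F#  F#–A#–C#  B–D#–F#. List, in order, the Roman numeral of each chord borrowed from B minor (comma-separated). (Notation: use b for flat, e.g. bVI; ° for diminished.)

bVI, i

B major has the diatonic set B, C#m, D#m, E, F#, G#m, A#dim. B–D#–F# = B, C#–E–G# = C#m and F#–A#–C# = F# all belong to that set. G–B–D doesn't fit — on degree 6 B major would have G#m (vi). G is the degree-6 chord of B minor, so it is the borrowed bVI. But B–D–F# is foreign: the diatonic I on degree 1 is B, whereas Bm comes from B minor. It is labeled i.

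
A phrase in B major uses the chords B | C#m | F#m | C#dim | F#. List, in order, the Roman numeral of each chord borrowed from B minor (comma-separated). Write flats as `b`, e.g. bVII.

The diatonic triads in B major are B, C#m, D#m, E, F#, G#m, A#dim. B, C#m and F# all belong to that set. But F#m (F#–A–C#) is foreign: the diatonic V on degree 5 is F#, whereas F#m comes from B minor. It is labeled v. C#dim (C#–E–G) is not: scale degree 2 in B major carries C#m (ii). In B minor the chord on that degree is C#dim, so here it functions as ii°, borrowed from the parallel minor.

v, ii°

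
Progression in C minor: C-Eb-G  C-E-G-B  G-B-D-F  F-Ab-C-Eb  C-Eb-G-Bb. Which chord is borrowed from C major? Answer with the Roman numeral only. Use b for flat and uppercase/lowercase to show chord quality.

Imaj7

In C minor (with V from harmonic minor) the diatonic chords are Cm, Ddim, Eb, Fm, G, Ab, Bb. C–Eb–G = Cm, G–B–D–F = G7, F–Ab–C–Eb = Fm7 and C–Eb–G–Bb = Cm7 all belong to that set. C–E–G–B doesn't fit — on degree 1 C minor would have Cm (i). Cmaj7 is the degree-1 chord of C major, so it is the borrowed Imaj7.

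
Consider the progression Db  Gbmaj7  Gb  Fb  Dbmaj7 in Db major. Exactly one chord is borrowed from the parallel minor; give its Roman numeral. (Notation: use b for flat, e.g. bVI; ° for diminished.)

In Db major the diatonic chords are Db, Ebm, Fm, Gb, Ab, Bbm, Cdim. Db, Gbmaj7, Gb and Dbmaj7 are all diatonic. But Fb (Fb–Ab–Cb) is foreign: the diatonic iii on degree 3 is Fm, whereas Fb comes from Db minor. It is labeled bIII.

bIII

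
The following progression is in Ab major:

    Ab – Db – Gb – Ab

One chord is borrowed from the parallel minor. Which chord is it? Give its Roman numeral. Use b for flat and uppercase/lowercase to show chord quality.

Ab major has the diatonic set Ab, Bbm, Cm, Db, Eb, Fm, Gdim. Ab and Db both belong to that set. But Gb (Gb–Bb–Db) is foreign: the diatonic vii° on degree 7 is Gdim, whereas Gb comes from Ab minor. It is labeled bVII.

bVII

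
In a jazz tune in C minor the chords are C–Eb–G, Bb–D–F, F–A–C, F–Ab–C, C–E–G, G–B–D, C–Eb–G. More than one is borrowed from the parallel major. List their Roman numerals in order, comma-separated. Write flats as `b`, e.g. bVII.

IV, I

In C minor (with V from harmonic minor) the diatonic chords are Cm, Ddim, Eb, Fm, G, Ab, Bb. C–Eb–G = Cm, Bb–D–F = Bb, F–Ab–C = Fm and G–B–D = G are all diatonic. But F–A–C is foreign: the diatonic iv on degree 4 is Fm, whereas F comes from C major. It is labeled IV. C–E–G is not: scale degree 1 in C minor carries Cm (i). In C major the chord on that degree is C, so here it functions as I, borrowed from the parallel major.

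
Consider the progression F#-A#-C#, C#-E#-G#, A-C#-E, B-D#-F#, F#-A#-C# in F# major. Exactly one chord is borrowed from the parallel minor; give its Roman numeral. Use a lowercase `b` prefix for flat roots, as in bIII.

The diatonic triads in F# major are F#, G#m, A#m, B, C#, D#m, E#dim. Of the given chords, F#–A#–C# = F#, C#–E#–G# = C# and B–D#–F# = B are diatonic. A–C#–E doesn't fit — on degree 3 F# major would have A#m (iii). A is the degree-3 chord of F# minor, so it is the borrowed bIII.

bIII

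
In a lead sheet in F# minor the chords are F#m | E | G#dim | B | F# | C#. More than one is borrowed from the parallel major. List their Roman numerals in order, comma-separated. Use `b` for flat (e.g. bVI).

IV, I

F# minor has the diatonic set F#m, G#dim, A, Bm, C#, D, E (with V from harmonic minor). F#m, E, G#dim and C# are all diatonic. B (B–D#–F#) doesn't fit — on degree 4 F# minor would have Bm (iv). B is the degree-4 chord of F# major, so it is the borrowed IV. F# (F#–A#–C#) is not: scale degree 1 in F# minor carries F#m (i). In F# major the chord on that degree is F#, so here it functions as I, borrowed from the parallel major.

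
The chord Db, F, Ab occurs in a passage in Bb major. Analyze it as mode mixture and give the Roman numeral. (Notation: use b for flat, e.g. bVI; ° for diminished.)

In Bb major scale degree 3 is D; Db is its lowered form, from Bb minor. Db–F–Ab is a major chord — the form found in Bb minor, not the diatonic iii (Dm). Borrowed into Bb major it is written bIII.

bIII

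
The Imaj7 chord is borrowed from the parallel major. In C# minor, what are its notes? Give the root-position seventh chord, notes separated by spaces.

C# E# G# B#

Imaj7 is built on scale degree 1, which is C# in both C# minor and its parallel. Stacking thirds in C# major on C# gives C#–E#–G#–B#.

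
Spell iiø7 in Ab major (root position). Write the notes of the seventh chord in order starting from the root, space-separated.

Bb Db Fb Ab

iiø7 is built on scale degree 2, which is Bb in both Ab major and its parallel. Building the half-diminished-seventh chord from the parallel minor on Bb: Bb–Db–Fb–Ab.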